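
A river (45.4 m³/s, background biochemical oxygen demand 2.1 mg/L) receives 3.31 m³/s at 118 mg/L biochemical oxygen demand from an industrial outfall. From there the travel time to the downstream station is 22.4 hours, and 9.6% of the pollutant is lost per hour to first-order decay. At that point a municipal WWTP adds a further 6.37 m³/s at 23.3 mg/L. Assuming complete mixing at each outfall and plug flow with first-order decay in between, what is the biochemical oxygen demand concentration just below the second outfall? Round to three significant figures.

Mass balance: C = (45.40·2.100 + 3.310·118.0) / 48.71 = 485.9/48.71 = 9.976 mg/L; combined flow 48.71 m³/s.
9.6%/h lost → k = −ln(1 − 0.096) = 0.1009 h⁻¹.
First-order decay: C = 9.976·exp(−k·t) = 9.976·0.1043 = 1.040 mg/L.
Second outfall: C = (48.71·1.040 + 6.370·23.30)/55.08 = 3.615 mg/L.

3.61 mg/L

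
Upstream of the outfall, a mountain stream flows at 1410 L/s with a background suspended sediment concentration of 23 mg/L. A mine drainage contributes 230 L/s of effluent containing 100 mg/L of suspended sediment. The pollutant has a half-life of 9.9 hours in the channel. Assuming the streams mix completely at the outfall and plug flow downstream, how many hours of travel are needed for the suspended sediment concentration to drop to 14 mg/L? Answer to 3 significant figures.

12.6 h

Mass balance: C = (1410·23.00 + 230.0·100.0) / 1640 = 55430/1640 = 33.80 mg/L.
Half-life 9.9 h → k = ln 2 / 9.9 = 0.07001 h⁻¹ = 1.680 d⁻¹.
33.80·exp(−k·t) = 14 → t = ln(33.80/14)/k = 45320 s = 12.59 h.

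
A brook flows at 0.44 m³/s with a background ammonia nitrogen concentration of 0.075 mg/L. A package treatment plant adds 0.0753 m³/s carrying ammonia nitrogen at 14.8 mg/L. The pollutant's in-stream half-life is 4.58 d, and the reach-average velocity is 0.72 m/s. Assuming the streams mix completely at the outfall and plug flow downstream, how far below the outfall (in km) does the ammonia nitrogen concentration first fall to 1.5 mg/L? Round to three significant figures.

Mixed concentration C = ΣQC/ΣQ = (0.4400·0.07500 + 0.07530·14.80) / 0.5153 = 1.147/0.5153 = 2.227 mg/L.
Half-life 4.58 d → k = ln 2 / 4.58 = 0.1513 d⁻¹.
Set 2.227·exp(−k·t) = 1.5 → t = ln(2.227/1.5)/k = 225500 s = 62.65 h.
Distance = v·t = 0.72·225500 = 162400 m = 162.4 km.

162 km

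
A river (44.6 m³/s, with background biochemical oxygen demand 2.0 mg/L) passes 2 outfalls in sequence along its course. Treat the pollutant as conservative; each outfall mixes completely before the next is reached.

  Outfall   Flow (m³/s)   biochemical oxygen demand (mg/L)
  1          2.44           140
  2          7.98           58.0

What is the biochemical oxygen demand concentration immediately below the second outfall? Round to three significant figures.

16.2 mg/L

Below outfall 1: Q → 47.04 m³/s, C = (44.60·2.000 + 2.440·140.0)/47.04 = 9.158 mg/L.
Below outfall 2: Q → 55.02 m³/s, C = (47.04·9.158 + 7.980·58.00)/55.02 = 16.24 mg/L.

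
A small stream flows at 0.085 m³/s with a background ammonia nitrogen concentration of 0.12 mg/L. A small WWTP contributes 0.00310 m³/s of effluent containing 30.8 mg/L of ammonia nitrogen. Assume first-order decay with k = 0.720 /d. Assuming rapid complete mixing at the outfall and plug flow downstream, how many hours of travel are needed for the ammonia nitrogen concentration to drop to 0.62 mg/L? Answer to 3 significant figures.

22.0 h

Mixed concentration C = ΣQC/ΣQ = (0.08500·0.1200 + 0.003100·30.80) / 0.08810 = 0.1057/0.08810 = 1.200 mg/L.
1.200·exp(−k·t) = 0.62 → t = ln(1.200/0.62)/k = 79200 s = 22.00 h.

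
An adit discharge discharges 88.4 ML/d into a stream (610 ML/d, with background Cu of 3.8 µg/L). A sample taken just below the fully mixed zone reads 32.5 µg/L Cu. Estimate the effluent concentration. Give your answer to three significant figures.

Mass balance: 610.0·3.800 + 88.40·Cₑ = 698.4·32.50
→ Cₑ = (698.4·32.50 − 610.0·3.800) / 88.40 = 230.5 µg/L.

231 µg/L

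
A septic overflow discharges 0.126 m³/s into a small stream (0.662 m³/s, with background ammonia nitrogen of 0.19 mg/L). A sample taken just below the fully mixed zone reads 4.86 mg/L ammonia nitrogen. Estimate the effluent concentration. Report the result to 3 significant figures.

Mass balance: 0.6620·0.1900 + 0.1260·Cₑ = 0.7880·4.860
→ Cₑ = (0.7880·4.860 − 0.6620·0.1900) / 0.1260 = 29.40 mg/L.

29.4 mg/L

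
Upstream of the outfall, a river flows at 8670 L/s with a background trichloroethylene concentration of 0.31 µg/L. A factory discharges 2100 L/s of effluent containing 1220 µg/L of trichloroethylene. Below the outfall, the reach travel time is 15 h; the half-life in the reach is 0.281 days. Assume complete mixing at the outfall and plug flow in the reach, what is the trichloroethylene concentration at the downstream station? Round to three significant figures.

51.0 µg/L

Conservation of mass: C = (8670·0.3100 + 2100·1220) / 10770 = 2565000/10770 = 238.1 µg/L.
Half-life 0.281 d → k = ln 2 / 0.281 = 2.467 d⁻¹.
Applying C = C₀e^(−kt): 238.1 × 0.2140 = 50.96 µg/L.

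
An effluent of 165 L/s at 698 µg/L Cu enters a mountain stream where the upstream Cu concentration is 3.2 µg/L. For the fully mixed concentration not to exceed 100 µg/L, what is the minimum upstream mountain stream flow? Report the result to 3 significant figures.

Set C_mix = 100: (Q·3.200 + 165.0·698.0) / (Q + 165.0) = 100
→ Q = 165.0·(698.0 − 100)/(100 − 3.200) = 1019 L/s.

1020 L/s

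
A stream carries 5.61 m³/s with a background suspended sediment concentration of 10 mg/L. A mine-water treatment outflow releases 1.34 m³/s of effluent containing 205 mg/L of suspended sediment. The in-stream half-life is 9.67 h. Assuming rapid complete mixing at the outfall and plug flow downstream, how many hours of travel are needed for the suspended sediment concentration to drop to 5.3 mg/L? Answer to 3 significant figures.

Mass balance: C = (5.610·10.00 + 1.340·205.0) / 6.950 = 330.8/6.950 = 47.60 mg/L.
Half-life 9.67 h → k = ln 2 / 9.67 = 0.07168 h⁻¹ = 1.720 d⁻¹.
47.60·exp(−k·t) = 5.3 → t = ln(47.60/5.3)/k = 110200 s = 30.62 h.

30.6 h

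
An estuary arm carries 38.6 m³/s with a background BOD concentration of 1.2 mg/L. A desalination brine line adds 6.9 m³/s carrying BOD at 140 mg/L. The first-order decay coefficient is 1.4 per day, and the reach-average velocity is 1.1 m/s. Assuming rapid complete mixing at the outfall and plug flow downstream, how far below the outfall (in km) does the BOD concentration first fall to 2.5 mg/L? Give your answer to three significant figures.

148 km

Mixed concentration C = ΣQC/ΣQ = (38.60·1.200 + 6.900·140.0) / 45.50 = 1012/45.50 = 22.25 mg/L.
Set 22.25·exp(−k·t) = 2.5 → t = ln(22.25/2.5)/k = 134900 s = 37.47 h.
Distance = v·t = 1.1·134900 = 148400 m = 148.4 km.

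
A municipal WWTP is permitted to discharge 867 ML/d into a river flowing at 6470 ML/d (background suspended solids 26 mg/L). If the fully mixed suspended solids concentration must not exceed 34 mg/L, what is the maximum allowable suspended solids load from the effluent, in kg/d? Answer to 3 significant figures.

81200 kg/d

Mass balance at the limit: 6470·26.00 + 867.0·Cₑ = 7337·34 → Cₑ = 93.70 mg/L.
867.0 ML/d = 10.03 m³/s. Load = 10.03 m³/s × 93.70 g/m³ × 86 400 s/d = 81240 kg/d.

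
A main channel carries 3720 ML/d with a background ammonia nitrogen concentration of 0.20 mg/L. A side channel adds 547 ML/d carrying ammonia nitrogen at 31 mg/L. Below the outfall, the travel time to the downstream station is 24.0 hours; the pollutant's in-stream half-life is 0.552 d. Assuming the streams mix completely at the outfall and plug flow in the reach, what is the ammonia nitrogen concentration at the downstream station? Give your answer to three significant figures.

1.18 mg/L

Mixed concentration C = ΣQC/ΣQ = (3720·0.2000 + 547.0·31.00) / 4267 = 17700/4267 = 4.148 mg/L.
Half-life 0.552 d → k = ln 2 / 0.552 = 1.256 d⁻¹.
Decay over the reach: 4.148·exp(−kt) = 4.148·0.2849 = 1.182 mg/L.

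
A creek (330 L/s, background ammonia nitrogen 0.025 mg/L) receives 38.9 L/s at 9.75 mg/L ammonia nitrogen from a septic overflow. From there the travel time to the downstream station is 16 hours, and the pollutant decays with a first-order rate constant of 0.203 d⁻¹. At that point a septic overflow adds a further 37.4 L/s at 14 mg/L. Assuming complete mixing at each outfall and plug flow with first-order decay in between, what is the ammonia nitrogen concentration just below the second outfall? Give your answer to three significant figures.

After mixing, C = (330.0·0.02500 + 38.90·9.750) / 368.9 = 387.5/368.9 = 1.050 mg/L; combined flow 368.9 L/s.
After decay, C = 1.050 × e^(−kt) = 1.050 × 0.8734 = 0.9175 mg/L.
Second outfall: C = (368.9·0.9175 + 37.40·14.00)/406.3 = 2.122 mg/L.

2.12 mg/L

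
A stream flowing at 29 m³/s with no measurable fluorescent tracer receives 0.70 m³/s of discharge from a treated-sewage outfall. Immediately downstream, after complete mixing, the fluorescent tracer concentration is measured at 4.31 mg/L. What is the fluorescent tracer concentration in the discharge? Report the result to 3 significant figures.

Mass balance: 29.00·0 + 0.7000·Cₑ = 29.70·4.310
→ Cₑ = (29.70·4.310 − 29.00·0) / 0.7000 = 182.9 mg/L.

183 mg/L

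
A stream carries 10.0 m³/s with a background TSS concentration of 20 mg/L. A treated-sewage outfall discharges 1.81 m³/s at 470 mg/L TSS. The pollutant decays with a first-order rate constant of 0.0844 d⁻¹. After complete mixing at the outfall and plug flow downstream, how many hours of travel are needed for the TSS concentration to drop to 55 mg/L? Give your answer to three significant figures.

Mass balance: C = (10.00·20.00 + 1.810·470.0) / 11.81 = 1051/11.81 = 88.97 mg/L.
88.97·exp(−k·t) = 55 → t = ln(88.97/55)/k = 492300 s = 136.8 h.

137 h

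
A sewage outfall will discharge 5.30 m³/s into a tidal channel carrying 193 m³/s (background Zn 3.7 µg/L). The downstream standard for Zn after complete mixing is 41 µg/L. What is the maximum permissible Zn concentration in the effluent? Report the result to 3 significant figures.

At the limit, (Qr·Cr + Qe·Cₑ)/(Qr + Qe) = 41:
Cₑ = (198.3·41 − 193.0·3.700) / 5.300 = 1399 µg/L.

1400 µg/L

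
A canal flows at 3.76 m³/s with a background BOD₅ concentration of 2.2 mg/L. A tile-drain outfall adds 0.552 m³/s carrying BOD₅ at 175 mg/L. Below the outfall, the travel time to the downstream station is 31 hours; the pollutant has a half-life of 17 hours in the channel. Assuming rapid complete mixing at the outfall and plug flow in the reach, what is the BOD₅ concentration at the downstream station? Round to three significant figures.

6.87 mg/L

After mixing, C = (3.760·2.200 + 0.5520·175.0) / 4.312 = 104.9/4.312 = 24.32 mg/L.
Half-life 17 h → k = ln 2 / 17 = 0.04077 h⁻¹ = 0.9786 d⁻¹.
After decay, C = 24.32 × e^(−kt) = 24.32 × 0.2825 = 6.871 mg/L.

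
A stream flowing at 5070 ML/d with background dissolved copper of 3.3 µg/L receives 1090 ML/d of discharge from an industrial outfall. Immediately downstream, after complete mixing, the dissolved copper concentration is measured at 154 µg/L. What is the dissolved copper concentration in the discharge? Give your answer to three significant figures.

Mass balance: 5070·3.300 + 1090·Cₑ = 6160·154.0
→ Cₑ = (6160·154.0 − 5070·3.300) / 1090 = 855.0 µg/L.

855 µg/L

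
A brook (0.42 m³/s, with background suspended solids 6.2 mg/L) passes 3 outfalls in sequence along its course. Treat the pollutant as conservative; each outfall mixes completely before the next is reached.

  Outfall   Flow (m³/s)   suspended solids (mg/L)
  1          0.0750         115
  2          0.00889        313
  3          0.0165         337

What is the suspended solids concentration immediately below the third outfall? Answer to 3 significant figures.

37.6 mg/L

Below outfall 1: Q → 0.4950 m³/s, C = (0.4200·6.200 + 0.07500·115.0)/0.4950 = 22.68 mg/L.
Below outfall 2: Q → 0.5039 m³/s, C = (0.4950·22.68 + 0.008890·313.0)/0.5039 = 27.81 mg/L.
Below outfall 3: Q → 0.5204 m³/s, C = (0.5039·27.81 + 0.01650·337.0)/0.5204 = 37.61 mg/L.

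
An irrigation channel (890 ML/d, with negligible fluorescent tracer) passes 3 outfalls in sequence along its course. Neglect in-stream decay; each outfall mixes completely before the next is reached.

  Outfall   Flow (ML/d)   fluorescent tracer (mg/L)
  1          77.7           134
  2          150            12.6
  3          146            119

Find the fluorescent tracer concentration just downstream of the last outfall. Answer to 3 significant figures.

23.5 mg/L

After outfall 1: Q = 890.0 + 77.70 = 967.7 ML/d; C = (890.0·0 + 77.70·134.0)/967.7 = 10.76 mg/L.
After outfall 2: Q = 967.7 + 150.0 = 1118 ML/d; C = (967.7·10.76 + 150.0·12.60)/1118 = 11.01 mg/L.
After outfall 3: Q = 1118 + 146.0 = 1264 ML/d; C = (1118·11.01 + 146.0·119.0)/1264 = 23.48 mg/L.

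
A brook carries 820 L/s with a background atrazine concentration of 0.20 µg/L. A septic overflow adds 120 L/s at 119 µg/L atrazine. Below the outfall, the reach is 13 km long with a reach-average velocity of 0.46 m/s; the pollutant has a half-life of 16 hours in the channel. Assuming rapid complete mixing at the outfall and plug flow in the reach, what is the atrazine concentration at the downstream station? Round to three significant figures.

10.9 µg/L

After mixing, C = (820.0·0.2000 + 120.0·119.0) / 940.0 = 14440/940.0 = 15.37 µg/L.
Travel time t = 13·1000 / 0.46 = 28260 s = 7.850 h.
Half-life 16 h → k = ln 2 / 16 = 0.04332 h⁻¹ = 1.040 d⁻¹.
Decay over the reach: 15.37·exp(−kt) = 15.37·0.7117 = 10.94 µg/L.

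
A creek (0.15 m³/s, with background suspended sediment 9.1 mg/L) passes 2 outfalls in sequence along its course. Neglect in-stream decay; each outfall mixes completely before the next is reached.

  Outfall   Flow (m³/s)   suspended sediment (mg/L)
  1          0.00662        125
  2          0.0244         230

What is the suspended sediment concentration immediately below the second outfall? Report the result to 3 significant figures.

Outfall 1: combined Q = 0.1566 m³/s; C = (0.1500·9.100 + 0.006620·125.0)/0.1566 = 14.00 mg/L.
Outfall 2: combined Q = 0.1810 m³/s; C = (0.1566·14.00 + 0.02440·230.0)/0.1810 = 43.11 mg/L.

43.1 mg/L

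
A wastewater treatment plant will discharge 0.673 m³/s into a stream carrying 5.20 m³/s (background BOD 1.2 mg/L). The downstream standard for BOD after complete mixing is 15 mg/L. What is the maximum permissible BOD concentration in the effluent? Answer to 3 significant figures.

At the limit, (Qr·Cr + Qe·Cₑ)/(Qr + Qe) = 15:
Cₑ = (5.873·15 − 5.200·1.200) / 0.6730 = 121.6 mg/L.

122 mg/L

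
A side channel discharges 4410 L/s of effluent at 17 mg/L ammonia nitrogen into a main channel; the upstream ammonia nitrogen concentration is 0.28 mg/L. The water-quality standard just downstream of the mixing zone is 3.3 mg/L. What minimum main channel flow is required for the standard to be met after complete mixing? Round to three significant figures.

Set C_mix = 3.3: (Q·0.2800 + 4410·17.00) / (Q + 4410) = 3.3
→ Q = 4410·(17.00 − 3.3)/(3.3 − 0.2800) = 20010 L/s.

20000 L/s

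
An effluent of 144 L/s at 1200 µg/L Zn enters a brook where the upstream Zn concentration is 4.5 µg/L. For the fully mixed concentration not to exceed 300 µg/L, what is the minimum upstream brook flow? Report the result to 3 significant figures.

439 L/s

Set C_mix = 300: (Q·4.500 + 144.0·1200) / (Q + 144.0) = 300
→ Q = 144.0·(1200 − 300)/(300 − 4.500) = 438.6 L/s.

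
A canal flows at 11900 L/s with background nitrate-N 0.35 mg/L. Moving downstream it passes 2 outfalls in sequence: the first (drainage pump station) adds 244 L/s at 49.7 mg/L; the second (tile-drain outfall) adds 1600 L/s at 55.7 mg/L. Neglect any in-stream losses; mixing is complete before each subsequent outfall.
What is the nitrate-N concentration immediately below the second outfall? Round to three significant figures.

7.67 mg/L

Outfall 1: combined Q = 12140 L/s; C = (11900·0.3500 + 244.0·49.70)/12140 = 1.342 mg/L.
Outfall 2: combined Q = 13740 L/s; C = (12140·1.342 + 1600·55.70)/13740 = 7.670 mg/L.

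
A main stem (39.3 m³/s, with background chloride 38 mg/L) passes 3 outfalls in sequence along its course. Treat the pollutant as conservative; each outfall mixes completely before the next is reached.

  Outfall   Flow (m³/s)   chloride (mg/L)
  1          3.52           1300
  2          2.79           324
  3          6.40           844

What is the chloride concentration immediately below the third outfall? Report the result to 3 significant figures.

238 mg/L

Below outfall 1: Q → 42.82 m³/s, C = (39.30·38.00 + 3.520·1300)/42.82 = 141.7 mg/L.
Below outfall 2: Q → 45.61 m³/s, C = (42.82·141.7 + 2.790·324.0)/45.61 = 152.9 mg/L.
Below outfall 3: Q → 52.01 m³/s, C = (45.61·152.9 + 6.400·844.0)/52.01 = 237.9 mg/L.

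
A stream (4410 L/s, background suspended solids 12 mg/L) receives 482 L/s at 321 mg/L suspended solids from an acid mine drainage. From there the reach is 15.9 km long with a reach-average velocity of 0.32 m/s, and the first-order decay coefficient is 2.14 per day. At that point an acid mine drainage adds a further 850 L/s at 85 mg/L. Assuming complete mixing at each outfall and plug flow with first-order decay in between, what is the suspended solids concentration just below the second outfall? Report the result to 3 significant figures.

Mixed concentration C = ΣQC/ΣQ = (4410·12.00 + 482.0·321.0) / 4892 = 207600/4892 = 42.45 mg/L; combined flow 4892 L/s.
Travel time t = 15.9·1000 / 0.32 = 49690 s = 13.80 h.
Applying C = C₀e^(−kt): 42.45 × 0.2921 = 12.40 mg/L.
At the second outfall, C = (4892·12.40 + 850.0·85.00) / (4892 + 850.0) = 23.15 mg/L.

23.1 mg/L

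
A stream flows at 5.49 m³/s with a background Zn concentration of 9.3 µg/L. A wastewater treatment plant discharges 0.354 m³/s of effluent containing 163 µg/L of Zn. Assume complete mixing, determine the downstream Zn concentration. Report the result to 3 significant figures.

Flow-weighted average: C = (5.490·9.300 + 0.3540·163.0) / 5.844 = 108.8/5.844 = 18.61 µg/L.

18.6 µg/L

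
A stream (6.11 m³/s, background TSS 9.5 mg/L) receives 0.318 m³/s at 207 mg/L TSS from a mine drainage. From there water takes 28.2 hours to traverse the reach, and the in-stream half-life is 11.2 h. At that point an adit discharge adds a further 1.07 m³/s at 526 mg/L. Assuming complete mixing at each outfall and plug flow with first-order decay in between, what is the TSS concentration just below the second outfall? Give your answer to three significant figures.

Mass balance: C = (6.110·9.500 + 0.3180·207.0) / 6.428 = 123.9/6.428 = 19.27 mg/L; combined flow 6.428 m³/s.
Half-life 11.2 h → k = ln 2 / 11.2 = 0.06189 h⁻¹ = 1.485 d⁻¹.
After decay, C = 19.27 × e^(−kt) = 19.27 × 0.1746 = 3.365 mg/L.
Second outfall: C = (6.428·3.365 + 1.070·526.0)/7.498 = 77.95 mg/L.

77.9 mg/L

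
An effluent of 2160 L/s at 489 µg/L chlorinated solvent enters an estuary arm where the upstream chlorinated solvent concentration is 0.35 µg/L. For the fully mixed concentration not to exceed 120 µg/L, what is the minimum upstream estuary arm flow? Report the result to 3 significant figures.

Set C_mix = 120: (Q·0.3500 + 2160·489.0) / (Q + 2160) = 120
→ Q = 2160·(489.0 − 120)/(120 − 0.3500) = 6661 L/s.

6660 L/s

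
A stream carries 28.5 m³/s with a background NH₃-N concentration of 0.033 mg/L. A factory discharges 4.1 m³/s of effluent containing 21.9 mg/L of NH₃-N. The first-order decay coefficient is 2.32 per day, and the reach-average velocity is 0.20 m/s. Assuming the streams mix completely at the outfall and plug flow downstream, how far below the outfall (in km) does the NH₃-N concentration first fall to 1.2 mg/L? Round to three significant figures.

After mixing, C = (28.50·0.03300 + 4.100·21.90) / 32.60 = 90.73/32.60 = 2.783 mg/L.
Set 2.783·exp(−k·t) = 1.2 → t = ln(2.783/1.2)/k = 31330 s = 8.703 h.
Distance = v·t = 0.20·31330 = 6266 m = 6.266 km.

6.27 km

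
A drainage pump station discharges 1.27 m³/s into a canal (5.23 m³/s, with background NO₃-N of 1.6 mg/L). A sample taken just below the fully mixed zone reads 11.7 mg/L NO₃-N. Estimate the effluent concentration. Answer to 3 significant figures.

53.3 mg/L

Mass balance: 5.230·1.600 + 1.270·Cₑ = 6.500·11.70
→ Cₑ = (6.500·11.70 − 5.230·1.600) / 1.270 = 53.29 mg/L.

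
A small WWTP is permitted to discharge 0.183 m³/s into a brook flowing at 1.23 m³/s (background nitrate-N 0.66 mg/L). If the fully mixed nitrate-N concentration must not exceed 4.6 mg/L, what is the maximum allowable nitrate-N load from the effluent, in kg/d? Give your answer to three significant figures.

491 kg/d

Mass balance at the limit: 1.230·0.6600 + 0.1830·Cₑ = 1.413·4.6 → Cₑ = 31.08 mg/L.
Load = 0.1830 m³/s × 31.08 g/m³ × 86 400 s/d = 491.4 kg/d.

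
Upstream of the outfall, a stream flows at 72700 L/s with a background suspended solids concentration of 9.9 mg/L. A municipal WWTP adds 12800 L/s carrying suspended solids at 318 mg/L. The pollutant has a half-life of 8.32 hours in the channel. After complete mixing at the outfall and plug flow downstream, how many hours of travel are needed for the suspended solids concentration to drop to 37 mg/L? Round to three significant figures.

4.98 h

Mixed concentration C = ΣQC/ΣQ = (72700·9.900 + 12800·318.0) / 85500 = 4790000/85500 = 56.02 mg/L.
Half-life 8.32 h → k = ln 2 / 8.32 = 0.08331 h⁻¹ = 1.999 d⁻¹.
56.02·exp(−k·t) = 37 → t = ln(56.02/37)/k = 17930 s = 4.980 h.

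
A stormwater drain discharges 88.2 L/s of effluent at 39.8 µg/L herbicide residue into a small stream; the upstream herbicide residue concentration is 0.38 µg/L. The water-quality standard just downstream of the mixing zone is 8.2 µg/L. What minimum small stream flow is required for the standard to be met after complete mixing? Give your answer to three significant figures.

Set C_mix = 8.2: (Q·0.3800 + 88.20·39.80) / (Q + 88.20) = 8.2
→ Q = 88.20·(39.80 − 8.2)/(8.2 − 0.3800) = 356.4 L/s.

356 L/s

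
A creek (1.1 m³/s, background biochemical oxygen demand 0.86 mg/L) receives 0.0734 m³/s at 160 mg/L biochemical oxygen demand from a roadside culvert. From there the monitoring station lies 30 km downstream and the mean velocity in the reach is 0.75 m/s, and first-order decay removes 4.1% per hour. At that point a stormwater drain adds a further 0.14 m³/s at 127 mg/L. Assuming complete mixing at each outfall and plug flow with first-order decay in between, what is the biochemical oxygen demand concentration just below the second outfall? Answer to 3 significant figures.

Mass balance: C = (1.100·0.8600 + 0.07340·160.0) / 1.173 = 12.69/1.173 = 10.81 mg/L; combined flow 1.173 m³/s.
Travel time t = 30·1000 / 0.75 = 40000 s = 11.11 h.
4.1%/h lost → k = −ln(1 − 0.041) = 0.04186 h⁻¹.
Decay over the reach: 10.81·exp(−kt) = 10.81·0.6280 = 6.792 mg/L.
Second outfall: C = (1.173·6.792 + 0.1400·127.0)/1.313 = 19.61 mg/L.

19.6 mg/L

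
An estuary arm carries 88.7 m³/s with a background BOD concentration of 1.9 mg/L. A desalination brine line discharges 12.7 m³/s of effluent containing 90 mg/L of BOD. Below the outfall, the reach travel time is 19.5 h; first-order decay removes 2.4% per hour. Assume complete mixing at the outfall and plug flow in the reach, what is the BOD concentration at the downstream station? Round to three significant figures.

After mixing, C = (88.70·1.900 + 12.70·90.00) / 101.4 = 1312/101.4 = 12.93 mg/L.
2.4%/h lost → k = −ln(1 − 0.024) = 0.02429 h⁻¹.
Applying C = C₀e^(−kt): 12.93 × 0.6227 = 8.054 mg/L.

8.05 mg/L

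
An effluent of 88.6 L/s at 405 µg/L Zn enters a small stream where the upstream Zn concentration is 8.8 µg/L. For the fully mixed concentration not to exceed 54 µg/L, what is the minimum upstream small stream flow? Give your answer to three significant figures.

Set C_mix = 54: (Q·8.800 + 88.60·405.0) / (Q + 88.60) = 54
→ Q = 88.60·(405.0 − 54)/(54 − 8.800) = 688.0 L/s.

688 L/s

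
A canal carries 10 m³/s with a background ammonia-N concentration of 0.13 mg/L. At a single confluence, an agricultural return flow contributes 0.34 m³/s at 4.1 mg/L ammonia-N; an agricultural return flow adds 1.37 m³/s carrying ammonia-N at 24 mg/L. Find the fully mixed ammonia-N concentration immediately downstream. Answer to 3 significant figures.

3.04 mg/L

Conservation of mass: C = (10.00·0.1300 + 0.3400·4.100 + 1.370·24.00) / 11.71 = 35.57/11.71 = 3.038 mg/L.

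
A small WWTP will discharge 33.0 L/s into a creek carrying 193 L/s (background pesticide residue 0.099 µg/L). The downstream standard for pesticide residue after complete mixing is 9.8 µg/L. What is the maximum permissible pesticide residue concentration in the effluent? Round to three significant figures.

66.5 µg/L

At the limit, (Qr·Cr + Qe·Cₑ)/(Qr + Qe) = 9.8:
Cₑ = (226.0·9.8 − 193.0·0.09900) / 33.00 = 66.54 µg/L.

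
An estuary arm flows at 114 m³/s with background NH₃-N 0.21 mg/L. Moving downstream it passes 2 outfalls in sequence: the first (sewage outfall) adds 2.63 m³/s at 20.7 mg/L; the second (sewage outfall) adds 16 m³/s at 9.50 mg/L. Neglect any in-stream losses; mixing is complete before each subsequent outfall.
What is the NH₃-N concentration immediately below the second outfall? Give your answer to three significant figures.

After outfall 1: Q = 114.0 + 2.630 = 116.6 m³/s; C = (114.0·0.2100 + 2.630·20.70)/116.6 = 0.6720 mg/L.
After outfall 2: Q = 116.6 + 16.00 = 132.6 m³/s; C = (116.6·0.6720 + 16.00·9.500)/132.6 = 1.737 mg/L.

1.74 mg/L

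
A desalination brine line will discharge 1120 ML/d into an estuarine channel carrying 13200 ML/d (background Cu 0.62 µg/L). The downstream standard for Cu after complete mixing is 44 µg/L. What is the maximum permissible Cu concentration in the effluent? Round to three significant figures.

555 µg/L

At the limit, (Qr·Cr + Qe·Cₑ)/(Qr + Qe) = 44:
Cₑ = (14320·44 − 13200·0.6200) / 1120 = 555.3 µg/L.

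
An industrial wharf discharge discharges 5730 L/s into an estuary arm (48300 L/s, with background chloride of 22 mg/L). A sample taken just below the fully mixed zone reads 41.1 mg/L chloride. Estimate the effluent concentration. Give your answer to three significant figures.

202 mg/L

Mass balance: 48300·22.00 + 5730·Cₑ = 54030·41.10
→ Cₑ = (54030·41.10 − 48300·22.00) / 5730 = 202.1 mg/L.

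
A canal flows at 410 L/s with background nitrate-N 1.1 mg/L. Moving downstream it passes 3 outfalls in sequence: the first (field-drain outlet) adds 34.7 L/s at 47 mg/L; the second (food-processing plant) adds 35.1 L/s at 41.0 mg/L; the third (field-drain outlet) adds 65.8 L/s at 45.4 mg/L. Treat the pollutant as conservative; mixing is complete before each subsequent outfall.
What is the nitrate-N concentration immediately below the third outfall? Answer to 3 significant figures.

Outfall 1: combined Q = 444.7 L/s; C = (410.0·1.100 + 34.70·47.00)/444.7 = 4.682 mg/L.
Outfall 2: combined Q = 479.8 L/s; C = (444.7·4.682 + 35.10·41.00)/479.8 = 7.338 mg/L.
Outfall 3: combined Q = 545.6 L/s; C = (479.8·7.338 + 65.80·45.40)/545.6 = 11.93 mg/L.

11.9 mg/L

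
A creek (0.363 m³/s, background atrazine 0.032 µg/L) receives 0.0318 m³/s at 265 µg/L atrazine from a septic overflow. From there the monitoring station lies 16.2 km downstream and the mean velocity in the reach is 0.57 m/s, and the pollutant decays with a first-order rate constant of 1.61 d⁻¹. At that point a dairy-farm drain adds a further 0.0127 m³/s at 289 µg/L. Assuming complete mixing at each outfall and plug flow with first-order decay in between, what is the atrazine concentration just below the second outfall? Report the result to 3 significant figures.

21.2 µg/L

Mass balance: C = (0.3630·0.03200 + 0.03180·265.0) / 0.3948 = 8.439/0.3948 = 21.37 µg/L; combined flow 0.3948 m³/s.
Travel time t = 16.2·1000 / 0.57 = 28420 s = 7.895 h.
First-order decay: C = 21.37·exp(−k·t) = 21.37·0.5888 = 12.59 µg/L.
Second outfall: C = (0.3948·12.59 + 0.01270·289.0)/0.4075 = 21.20 µg/L.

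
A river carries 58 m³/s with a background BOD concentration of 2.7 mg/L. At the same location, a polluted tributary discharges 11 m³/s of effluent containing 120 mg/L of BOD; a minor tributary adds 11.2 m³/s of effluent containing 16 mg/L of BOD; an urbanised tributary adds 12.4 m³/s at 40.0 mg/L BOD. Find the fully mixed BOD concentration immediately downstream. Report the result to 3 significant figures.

Mass balance: C = (58.00·2.700 + 11.00·120.0 + 11.20·16.00 + 12.40·40.00) / 92.60 = 2152/92.60 = 23.24 mg/L.

23.2 mg/L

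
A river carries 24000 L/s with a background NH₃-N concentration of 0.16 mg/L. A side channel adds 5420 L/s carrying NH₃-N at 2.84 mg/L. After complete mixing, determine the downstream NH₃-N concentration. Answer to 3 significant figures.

0.654 mg/L

Conservation of mass: C = (24000·0.1600 + 5420·2.840) / 29420 = 19230/29420 = 0.6537 mg/L.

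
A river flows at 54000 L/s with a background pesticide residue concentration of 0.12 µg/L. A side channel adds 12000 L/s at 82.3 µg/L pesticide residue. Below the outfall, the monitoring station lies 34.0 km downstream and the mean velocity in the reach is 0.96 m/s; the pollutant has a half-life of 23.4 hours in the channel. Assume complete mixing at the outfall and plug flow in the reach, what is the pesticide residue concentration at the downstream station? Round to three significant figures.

11.3 µg/L

Mass balance: C = (54000·0.1200 + 12000·82.30) / 66000 = 994100/66000 = 15.06 µg/L.
Travel time t = 34.0·1000 / 0.96 = 35420 s = 9.838 h.
Half-life 23.4 h → k = ln 2 / 23.4 = 0.02962 h⁻¹ = 0.7109 d⁻¹.
First-order decay: C = 15.06·exp(−k·t) = 15.06·0.7472 = 11.25 µg/L.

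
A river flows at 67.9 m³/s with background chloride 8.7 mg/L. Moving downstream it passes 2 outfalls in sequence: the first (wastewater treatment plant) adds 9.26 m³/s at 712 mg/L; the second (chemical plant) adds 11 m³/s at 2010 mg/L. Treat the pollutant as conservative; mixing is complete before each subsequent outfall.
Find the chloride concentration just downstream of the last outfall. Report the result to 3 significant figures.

After outfall 1: Q = 67.90 + 9.260 = 77.16 m³/s; C = (67.90·8.700 + 9.260·712.0)/77.16 = 93.10 mg/L.
After outfall 2: Q = 77.16 + 11.00 = 88.16 m³/s; C = (77.16·93.10 + 11.00·2010)/88.16 = 332.3 mg/L.

332 mg/L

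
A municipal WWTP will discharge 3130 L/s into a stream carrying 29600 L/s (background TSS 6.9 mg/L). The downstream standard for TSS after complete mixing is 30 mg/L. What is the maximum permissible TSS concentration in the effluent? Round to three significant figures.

At the limit, (Qr·Cr + Qe·Cₑ)/(Qr + Qe) = 30:
Cₑ = (32730·30 − 29600·6.900) / 3130 = 248.5 mg/L.

248 mg/L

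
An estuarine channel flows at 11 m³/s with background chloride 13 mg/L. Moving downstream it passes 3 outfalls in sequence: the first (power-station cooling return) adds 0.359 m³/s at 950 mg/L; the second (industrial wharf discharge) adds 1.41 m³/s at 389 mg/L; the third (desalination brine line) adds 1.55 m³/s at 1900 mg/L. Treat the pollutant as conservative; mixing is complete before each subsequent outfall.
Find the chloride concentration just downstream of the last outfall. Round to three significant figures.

278 mg/L

Below outfall 1: Q → 11.36 m³/s, C = (11.00·13.00 + 0.3590·950.0)/11.36 = 42.61 mg/L.
Below outfall 2: Q → 12.77 m³/s, C = (11.36·42.61 + 1.410·389.0)/12.77 = 80.86 mg/L.
Below outfall 3: Q → 14.32 m³/s, C = (12.77·80.86 + 1.550·1900)/14.32 = 277.8 mg/L.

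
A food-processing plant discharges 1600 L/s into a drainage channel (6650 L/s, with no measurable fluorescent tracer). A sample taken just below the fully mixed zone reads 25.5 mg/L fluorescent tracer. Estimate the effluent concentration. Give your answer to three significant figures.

Mass balance: 6650·0 + 1600·Cₑ = 8250·25.50
→ Cₑ = (8250·25.50 − 6650·0) / 1600 = 131.5 mg/L.

131 mg/L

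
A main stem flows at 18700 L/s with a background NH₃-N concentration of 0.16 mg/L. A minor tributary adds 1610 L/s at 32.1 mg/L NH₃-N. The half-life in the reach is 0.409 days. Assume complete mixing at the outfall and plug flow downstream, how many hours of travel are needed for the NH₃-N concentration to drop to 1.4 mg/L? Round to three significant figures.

9.26 h

After mixing, C = (18700·0.1600 + 1610·32.10) / 20310 = 54670/20310 = 2.692 mg/L.
Half-life 0.409 d → k = ln 2 / 0.409 = 1.695 d⁻¹.
2.692·exp(−k·t) = 1.4 → t = ln(2.692/1.4)/k = 33330 s = 9.259 h.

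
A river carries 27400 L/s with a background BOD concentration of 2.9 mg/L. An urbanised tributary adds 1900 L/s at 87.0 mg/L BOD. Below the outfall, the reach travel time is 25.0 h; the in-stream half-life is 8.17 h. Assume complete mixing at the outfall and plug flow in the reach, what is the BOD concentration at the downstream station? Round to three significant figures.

1.00 mg/L

Mixed concentration C = ΣQC/ΣQ = (27400·2.900 + 1900·87.00) / 29300 = 244800/29300 = 8.354 mg/L.
Half-life 8.17 h → k = ln 2 / 8.17 = 0.08484 h⁻¹ = 2.036 d⁻¹.
First-order decay: C = 8.354·exp(−k·t) = 8.354·0.1199 = 1.002 mg/L.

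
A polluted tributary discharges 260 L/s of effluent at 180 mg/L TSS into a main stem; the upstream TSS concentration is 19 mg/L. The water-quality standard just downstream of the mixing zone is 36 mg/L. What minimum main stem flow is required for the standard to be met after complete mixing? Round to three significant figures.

2200 L/s

Set C_mix = 36: (Q·19.00 + 260.0·180.0) / (Q + 260.0) = 36
→ Q = 260.0·(180.0 − 36)/(36 − 19.00) = 2202 L/s.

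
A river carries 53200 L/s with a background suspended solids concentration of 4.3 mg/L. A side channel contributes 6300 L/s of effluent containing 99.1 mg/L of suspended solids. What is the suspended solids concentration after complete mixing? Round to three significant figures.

Mixed concentration C = ΣQC/ΣQ = (53200·4.300 + 6300·99.10) / 59500 = 853100/59500 = 14.34 mg/L.

14.3 mg/L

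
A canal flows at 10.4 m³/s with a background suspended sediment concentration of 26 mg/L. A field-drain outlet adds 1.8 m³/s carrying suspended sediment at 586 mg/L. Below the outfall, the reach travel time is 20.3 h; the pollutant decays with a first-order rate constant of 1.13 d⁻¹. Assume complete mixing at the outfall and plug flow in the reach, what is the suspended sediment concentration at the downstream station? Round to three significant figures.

Flow-weighted average: C = (10.40·26.00 + 1.800·586.0) / 12.20 = 1325/12.20 = 108.6 mg/L.
First-order decay: C = 108.6·exp(−k·t) = 108.6·0.3845 = 41.77 mg/L.

41.8 mg/L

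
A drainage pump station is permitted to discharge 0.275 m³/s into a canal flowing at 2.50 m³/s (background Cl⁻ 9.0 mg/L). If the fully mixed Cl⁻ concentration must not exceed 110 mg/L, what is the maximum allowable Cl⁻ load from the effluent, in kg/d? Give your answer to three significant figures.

Mass balance at the limit: 2.500·9.000 + 0.2750·Cₑ = 2.775·110 → Cₑ = 1028 mg/L.
Load = 0.2750 m³/s × 1028 g/m³ × 86 400 s/d = 24430 kg/d.

24400 kg/d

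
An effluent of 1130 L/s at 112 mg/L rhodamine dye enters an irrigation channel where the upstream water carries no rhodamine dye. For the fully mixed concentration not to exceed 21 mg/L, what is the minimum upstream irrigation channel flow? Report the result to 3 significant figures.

Set C_mix = 21: (Q·0 + 1130·112.0) / (Q + 1130) = 21
→ Q = 1130·(112.0 − 21)/(21 − 0) = 4897 L/s.

4900 L/s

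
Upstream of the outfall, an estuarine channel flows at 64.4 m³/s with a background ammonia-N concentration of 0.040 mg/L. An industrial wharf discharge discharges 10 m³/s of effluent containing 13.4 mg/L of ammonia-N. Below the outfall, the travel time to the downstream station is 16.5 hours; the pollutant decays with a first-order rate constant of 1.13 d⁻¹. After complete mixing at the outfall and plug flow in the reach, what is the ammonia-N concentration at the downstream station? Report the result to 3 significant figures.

0.844 mg/L

Mass balance: C = (64.40·0.04000 + 10.00·13.40) / 74.40 = 136.6/74.40 = 1.836 mg/L.
Decay over the reach: 1.836·exp(−kt) = 1.836·0.4598 = 0.8441 mg/L.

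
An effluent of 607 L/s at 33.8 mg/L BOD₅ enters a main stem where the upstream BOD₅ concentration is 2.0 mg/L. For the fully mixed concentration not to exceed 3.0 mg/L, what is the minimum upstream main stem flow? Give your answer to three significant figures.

18700 L/s

Set C_mix = 3.0: (Q·2.000 + 607.0·33.80) / (Q + 607.0) = 3.0
→ Q = 607.0·(33.80 − 3.0)/(3.0 − 2.000) = 18700 L/s.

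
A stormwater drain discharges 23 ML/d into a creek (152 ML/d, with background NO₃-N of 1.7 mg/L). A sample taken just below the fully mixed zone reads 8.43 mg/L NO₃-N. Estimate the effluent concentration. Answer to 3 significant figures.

Mass balance: 152.0·1.700 + 23.00·Cₑ = 175.0·8.430
→ Cₑ = (175.0·8.430 − 152.0·1.700) / 23.00 = 52.91 mg/L.

52.9 mg/L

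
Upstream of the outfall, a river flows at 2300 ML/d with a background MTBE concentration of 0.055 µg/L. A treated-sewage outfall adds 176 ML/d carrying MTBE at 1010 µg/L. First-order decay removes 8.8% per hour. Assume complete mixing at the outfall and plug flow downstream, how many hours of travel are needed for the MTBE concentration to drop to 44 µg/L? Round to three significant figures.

5.32 h

Mixed concentration C = ΣQC/ΣQ = (2300·0.05500 + 176.0·1010) / 2476 = 177900/2476 = 71.84 µg/L.
8.8%/h lost → k = −ln(1 − 0.088) = 0.09212 h⁻¹.
71.84·exp(−k·t) = 44 → t = ln(71.84/44)/k = 19160 s = 5.323 h.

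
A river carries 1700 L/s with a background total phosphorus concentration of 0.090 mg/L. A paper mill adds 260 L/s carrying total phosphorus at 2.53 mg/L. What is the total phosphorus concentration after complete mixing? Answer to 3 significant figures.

0.414 mg/L

Mixed concentration C = ΣQC/ΣQ = (1700·0.09000 + 260.0·2.530) / 1960 = 810.8/1960 = 0.4137 mg/L.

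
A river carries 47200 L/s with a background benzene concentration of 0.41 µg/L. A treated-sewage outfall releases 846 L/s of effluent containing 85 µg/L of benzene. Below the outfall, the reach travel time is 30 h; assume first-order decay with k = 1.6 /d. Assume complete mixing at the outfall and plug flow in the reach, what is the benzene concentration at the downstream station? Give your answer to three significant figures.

Mixed concentration C = ΣQC/ΣQ = (47200·0.4100 + 846.0·85.00) / 48050 = 91260/48050 = 1.899 µg/L.
First-order decay: C = 1.899·exp(−k·t) = 1.899·0.1353 = 0.2571 µg/L.

0.257 µg/L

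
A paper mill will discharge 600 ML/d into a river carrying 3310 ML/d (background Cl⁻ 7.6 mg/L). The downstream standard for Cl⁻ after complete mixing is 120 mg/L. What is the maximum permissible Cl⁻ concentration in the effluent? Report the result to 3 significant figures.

740 mg/L

At the limit, (Qr·Cr + Qe·Cₑ)/(Qr + Qe) = 120:
Cₑ = (3910·120 − 3310·7.600) / 600.0 = 740.1 mg/L.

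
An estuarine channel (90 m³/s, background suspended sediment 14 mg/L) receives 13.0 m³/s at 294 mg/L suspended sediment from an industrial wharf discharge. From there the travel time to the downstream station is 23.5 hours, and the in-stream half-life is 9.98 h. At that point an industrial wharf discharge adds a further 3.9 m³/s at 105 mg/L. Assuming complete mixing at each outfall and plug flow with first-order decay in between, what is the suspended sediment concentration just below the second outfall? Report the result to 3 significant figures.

Mixed concentration C = ΣQC/ΣQ = (90.00·14.00 + 13.00·294.0) / 103.0 = 5082/103.0 = 49.34 mg/L; combined flow 103.0 m³/s.
Half-life 9.98 h → k = ln 2 / 9.98 = 0.06945 h⁻¹ = 1.667 d⁻¹.
After decay, C = 49.34 × e^(−kt) = 49.34 × 0.1955 = 9.646 mg/L.
At the second outfall, C = (103.0·9.646 + 3.900·105.0) / (103.0 + 3.900) = 13.13 mg/L.

13.1 mg/L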